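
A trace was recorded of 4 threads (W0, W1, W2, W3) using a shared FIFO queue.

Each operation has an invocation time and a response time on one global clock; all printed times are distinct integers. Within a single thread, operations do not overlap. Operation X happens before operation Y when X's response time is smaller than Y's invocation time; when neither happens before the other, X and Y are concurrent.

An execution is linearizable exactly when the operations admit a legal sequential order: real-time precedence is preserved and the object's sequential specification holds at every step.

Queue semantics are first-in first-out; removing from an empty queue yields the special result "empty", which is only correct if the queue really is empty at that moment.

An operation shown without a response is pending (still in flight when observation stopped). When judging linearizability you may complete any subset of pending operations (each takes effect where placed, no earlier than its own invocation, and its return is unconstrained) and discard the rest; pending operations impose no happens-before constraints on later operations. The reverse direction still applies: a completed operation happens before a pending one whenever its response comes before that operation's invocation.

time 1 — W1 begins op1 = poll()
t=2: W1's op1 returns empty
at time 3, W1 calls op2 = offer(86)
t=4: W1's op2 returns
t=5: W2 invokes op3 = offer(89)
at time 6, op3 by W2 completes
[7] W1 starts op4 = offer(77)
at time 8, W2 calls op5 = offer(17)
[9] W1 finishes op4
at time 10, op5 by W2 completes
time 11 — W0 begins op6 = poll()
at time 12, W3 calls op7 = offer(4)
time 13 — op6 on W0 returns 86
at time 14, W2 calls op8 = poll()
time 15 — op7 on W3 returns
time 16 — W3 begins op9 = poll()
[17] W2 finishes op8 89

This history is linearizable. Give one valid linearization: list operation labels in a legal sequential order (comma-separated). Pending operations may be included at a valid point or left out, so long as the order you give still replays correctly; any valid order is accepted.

op1, op2, op3, op4, op5, op6, op7, op8

1. op1 poll() → empty, leaving queue <>
2. op2 offer(86), leaving queue <86>
3. op3 offer(89), leaving queue <86,89>
4. op4 offer(77), leaving queue <86,89,77>
5. op5 offer(17), leaving queue <86,89,77,17>
6. op6 poll() → 86, leaving queue <89,77,17>
7. op7 offer(4), leaving queue <89,77,17,4>
8. op8 poll() → 89, leaving queue <77,17,4>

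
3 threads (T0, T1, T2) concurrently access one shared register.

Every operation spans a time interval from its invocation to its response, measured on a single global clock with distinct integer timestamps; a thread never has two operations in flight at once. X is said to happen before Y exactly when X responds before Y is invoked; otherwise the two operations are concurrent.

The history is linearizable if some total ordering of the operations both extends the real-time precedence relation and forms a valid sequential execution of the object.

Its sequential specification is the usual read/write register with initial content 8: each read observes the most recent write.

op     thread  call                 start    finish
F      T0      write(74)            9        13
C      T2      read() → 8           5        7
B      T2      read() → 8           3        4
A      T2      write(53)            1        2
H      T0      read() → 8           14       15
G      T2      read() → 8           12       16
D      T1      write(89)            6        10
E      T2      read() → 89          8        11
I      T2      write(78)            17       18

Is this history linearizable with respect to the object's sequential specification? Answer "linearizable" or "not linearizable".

not linearizable

prefix check: 1..3 passes, 1..4 fails once B's time-4 response joins
one real-time candidate order over the 2 completed operations — the register replay rejects it
e.g. A, B: illegal at step 2, since B read() → 8 cannot apply there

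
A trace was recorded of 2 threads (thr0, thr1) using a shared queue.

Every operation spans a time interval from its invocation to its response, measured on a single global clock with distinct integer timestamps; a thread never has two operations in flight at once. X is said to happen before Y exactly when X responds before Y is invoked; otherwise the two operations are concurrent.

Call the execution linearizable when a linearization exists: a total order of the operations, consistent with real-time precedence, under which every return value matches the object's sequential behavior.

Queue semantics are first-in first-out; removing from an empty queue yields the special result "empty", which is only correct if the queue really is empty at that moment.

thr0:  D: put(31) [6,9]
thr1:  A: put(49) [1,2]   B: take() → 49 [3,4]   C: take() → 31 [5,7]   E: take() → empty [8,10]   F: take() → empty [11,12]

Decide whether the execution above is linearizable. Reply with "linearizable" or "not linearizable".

linearizable

witness order: A, B, D, C, E, F
1. A put(49), leaving queue <49>
2. B take() → 49, leaving queue <>
3. D put(31), leaving queue <31>
4. C take() → 31, leaving queue <>
5. E take() → empty, leaving queue <>
6. F take() → empty, leaving queue <>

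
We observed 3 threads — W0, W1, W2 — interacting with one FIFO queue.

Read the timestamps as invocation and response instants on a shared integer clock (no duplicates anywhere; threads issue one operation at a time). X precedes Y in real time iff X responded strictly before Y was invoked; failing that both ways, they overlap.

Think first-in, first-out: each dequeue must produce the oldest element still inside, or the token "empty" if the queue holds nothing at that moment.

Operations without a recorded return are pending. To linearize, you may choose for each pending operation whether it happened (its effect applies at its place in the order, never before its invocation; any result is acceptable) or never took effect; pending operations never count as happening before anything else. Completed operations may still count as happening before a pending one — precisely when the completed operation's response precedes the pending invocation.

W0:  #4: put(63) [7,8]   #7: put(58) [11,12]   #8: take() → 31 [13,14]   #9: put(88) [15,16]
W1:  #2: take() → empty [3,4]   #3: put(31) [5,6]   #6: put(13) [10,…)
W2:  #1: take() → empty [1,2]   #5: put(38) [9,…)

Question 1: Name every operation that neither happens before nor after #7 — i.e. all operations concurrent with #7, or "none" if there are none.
#7 spans [11,12]; an op avoiding the whole window 11..12 is ordered, any other is concurrent
#1 [1,2]: before
#2 [3,4]: before
#3 [5,6]: before
#4 [7,8]: before
#5 [9,…): concurrent
#6 [10,…): concurrent
#8 [13,14]: after
#9 [15,16]: after

#5, #6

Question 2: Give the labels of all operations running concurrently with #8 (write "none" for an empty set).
overlap test against #8 [13,14]: concurrent iff the interval meets 13..14
#1 [1,2]: before
#2 [3,4]: before
#3 [5,6]: before
#4 [7,8]: before
#5 [9,…): concurrent
#6 [10,…): concurrent
#7 [11,12]: before
#9 [15,16]: after

#5, #6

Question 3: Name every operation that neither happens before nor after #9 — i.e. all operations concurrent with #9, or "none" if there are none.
concurrent with #9 ([15,16]): every op whose interval crosses 15..16
#1 [1,2]: before
#2 [3,4]: before
#3 [5,6]: before
#4 [7,8]: before
#5 [9,…): concurrent
#6 [10,…): concurrent
#7 [11,12]: before
#8 [13,14]: before

#5, #6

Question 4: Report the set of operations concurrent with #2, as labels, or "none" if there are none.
#2 runs from 3 to 4; window-overlapping ops are concurrent
#1 [1,2]: before
#3 [5,6]: after
#4 [7,8]: after
#5 [9,…): after
#6 [10,…): after
#7 [11,12]: after
#8 [13,14]: after
#9 [15,16]: after

none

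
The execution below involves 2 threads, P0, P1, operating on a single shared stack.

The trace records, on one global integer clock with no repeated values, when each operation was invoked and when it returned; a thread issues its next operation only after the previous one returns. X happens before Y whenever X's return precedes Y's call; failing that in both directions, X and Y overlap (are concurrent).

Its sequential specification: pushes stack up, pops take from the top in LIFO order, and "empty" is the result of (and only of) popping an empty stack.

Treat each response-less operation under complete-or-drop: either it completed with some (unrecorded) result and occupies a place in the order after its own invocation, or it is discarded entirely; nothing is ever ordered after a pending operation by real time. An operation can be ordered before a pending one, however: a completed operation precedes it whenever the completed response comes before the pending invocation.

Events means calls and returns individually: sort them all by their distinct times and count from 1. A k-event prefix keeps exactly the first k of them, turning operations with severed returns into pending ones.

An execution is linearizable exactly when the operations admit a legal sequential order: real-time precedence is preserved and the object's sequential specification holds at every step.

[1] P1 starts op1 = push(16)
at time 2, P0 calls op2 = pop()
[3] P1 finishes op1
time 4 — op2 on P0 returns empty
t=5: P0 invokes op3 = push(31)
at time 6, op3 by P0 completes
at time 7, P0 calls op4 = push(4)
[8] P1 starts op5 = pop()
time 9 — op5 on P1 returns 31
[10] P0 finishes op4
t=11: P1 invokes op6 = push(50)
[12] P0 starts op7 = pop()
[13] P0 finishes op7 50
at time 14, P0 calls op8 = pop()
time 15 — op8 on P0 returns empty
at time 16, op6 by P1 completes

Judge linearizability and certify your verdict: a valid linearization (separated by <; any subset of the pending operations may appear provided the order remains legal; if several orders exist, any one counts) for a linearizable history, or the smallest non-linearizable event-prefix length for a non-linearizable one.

cut after 14 events: linearizable; cut after 15 events (op8 responds, time 15): not linearizable
every one of the 4 real-time-consistent orders over 7 completed stack ops fails the sequential spec
no completion choice of the 1 pending operation (op6) rescues it — every subset was tried
for example op1, op2, op3, op4, op5, op7, op8 (pending dropped) fails at step 2: op2 pop() → empty is not legal there
for example op1, op2, op3, op5, op4, op7, op8 (pending dropped) fails at step 2: op2 pop() → empty is not legal there

not linearizable — minimal violating prefix: 15 events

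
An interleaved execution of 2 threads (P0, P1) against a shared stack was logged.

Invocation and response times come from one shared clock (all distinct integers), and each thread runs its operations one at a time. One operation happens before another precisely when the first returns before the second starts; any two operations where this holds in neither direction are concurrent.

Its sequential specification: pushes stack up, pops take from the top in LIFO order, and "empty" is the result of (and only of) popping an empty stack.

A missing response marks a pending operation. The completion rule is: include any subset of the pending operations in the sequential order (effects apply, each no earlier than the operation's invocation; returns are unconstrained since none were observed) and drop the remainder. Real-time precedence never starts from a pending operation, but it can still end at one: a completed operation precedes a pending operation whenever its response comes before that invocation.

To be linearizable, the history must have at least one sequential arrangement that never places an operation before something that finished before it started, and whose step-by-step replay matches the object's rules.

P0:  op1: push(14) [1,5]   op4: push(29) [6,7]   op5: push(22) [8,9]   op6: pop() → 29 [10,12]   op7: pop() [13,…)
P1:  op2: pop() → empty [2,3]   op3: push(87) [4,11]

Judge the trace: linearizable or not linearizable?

events 1..11 are fine; event 12 — the response of op6 at time 12 — makes the prefix non-linearizable
6 completed operations, 9 real-time-consistent orders — every stack replay fails
for example op1, op2, op3, op4, op5, op6 fails at step 2: op2 pop() → empty is not legal there
for example op1, op2, op4, op3, op5, op6 fails at step 2: op2 pop() → empty is not legal there

not linearizable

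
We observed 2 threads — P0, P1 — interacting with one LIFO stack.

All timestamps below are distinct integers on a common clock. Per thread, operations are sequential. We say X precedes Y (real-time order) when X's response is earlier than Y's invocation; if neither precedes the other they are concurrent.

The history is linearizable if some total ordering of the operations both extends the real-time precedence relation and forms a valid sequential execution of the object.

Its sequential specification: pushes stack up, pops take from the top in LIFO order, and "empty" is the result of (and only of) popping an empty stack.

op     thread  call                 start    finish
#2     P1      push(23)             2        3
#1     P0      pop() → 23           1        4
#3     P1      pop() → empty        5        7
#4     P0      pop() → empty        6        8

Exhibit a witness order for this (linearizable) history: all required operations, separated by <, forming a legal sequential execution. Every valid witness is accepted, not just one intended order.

1. #2 push(23), leaving stack <23>
2. #1 pop() → 23, leaving stack <>
3. #3 pop() → empty, leaving stack <>
4. #4 pop() → empty, leaving stack <>

#2 < #1 < #3 < #4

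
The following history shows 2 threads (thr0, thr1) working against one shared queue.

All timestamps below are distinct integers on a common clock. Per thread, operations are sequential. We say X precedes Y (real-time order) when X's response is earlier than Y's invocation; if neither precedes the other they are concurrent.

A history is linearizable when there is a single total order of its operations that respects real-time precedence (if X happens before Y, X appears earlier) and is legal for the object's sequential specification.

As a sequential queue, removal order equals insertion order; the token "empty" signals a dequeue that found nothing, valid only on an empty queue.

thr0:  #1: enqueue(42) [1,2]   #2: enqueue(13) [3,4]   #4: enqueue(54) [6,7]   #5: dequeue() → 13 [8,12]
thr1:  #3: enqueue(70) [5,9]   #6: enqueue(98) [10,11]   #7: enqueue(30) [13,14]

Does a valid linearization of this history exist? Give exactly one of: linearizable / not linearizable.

the violation lands at event 12, #5's response at time 12: events 1..11 linearize, events 1..12 do not
all 5 real-time-respecting orders fail — 6 completed queue operations, no legal replay
for example #1, #2, #3, #4, #5, #6 fails at step 5: #5 dequeue() → 13 is not legal there
for example #1, #2, #3, #4, #6, #5 fails at step 6: #5 dequeue() → 13 is not legal there

not linearizable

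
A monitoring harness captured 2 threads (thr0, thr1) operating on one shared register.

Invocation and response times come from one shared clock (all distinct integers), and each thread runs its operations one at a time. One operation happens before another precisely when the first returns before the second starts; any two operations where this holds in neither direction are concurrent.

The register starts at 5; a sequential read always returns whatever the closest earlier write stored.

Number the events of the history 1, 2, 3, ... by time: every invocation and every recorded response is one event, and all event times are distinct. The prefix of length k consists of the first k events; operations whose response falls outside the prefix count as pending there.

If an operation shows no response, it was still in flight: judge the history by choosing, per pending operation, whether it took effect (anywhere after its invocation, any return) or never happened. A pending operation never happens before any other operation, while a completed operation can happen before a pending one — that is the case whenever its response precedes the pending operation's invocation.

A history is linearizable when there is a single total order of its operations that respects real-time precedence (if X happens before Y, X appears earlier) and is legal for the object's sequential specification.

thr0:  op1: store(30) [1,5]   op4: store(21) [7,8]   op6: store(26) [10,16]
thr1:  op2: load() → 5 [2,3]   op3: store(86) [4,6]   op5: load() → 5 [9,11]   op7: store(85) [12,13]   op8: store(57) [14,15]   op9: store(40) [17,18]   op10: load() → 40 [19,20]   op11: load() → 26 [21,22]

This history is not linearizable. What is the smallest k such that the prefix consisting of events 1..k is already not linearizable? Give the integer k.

11

one valid order for events 1..10 is op2, op1, op3, op4:
1. op2 load() → 5, leaving value 5
2. op1 store(30), leaving value 30
3. op3 store(86), leaving value 86
4. op4 store(21), leaving value 21
include event 11 — op5 responding at 11 — and every candidate order breaks
including or dropping the 1 pending operation (op6) in any combination fails
for example op1, op2, op3, op4, op5 (pending dropped) fails at step 2: op2 load() → 5 is not legal there
for example op2, op1, op3, op4, op5 (pending dropped) fails at step 5: op5 load() → 5 is not legal there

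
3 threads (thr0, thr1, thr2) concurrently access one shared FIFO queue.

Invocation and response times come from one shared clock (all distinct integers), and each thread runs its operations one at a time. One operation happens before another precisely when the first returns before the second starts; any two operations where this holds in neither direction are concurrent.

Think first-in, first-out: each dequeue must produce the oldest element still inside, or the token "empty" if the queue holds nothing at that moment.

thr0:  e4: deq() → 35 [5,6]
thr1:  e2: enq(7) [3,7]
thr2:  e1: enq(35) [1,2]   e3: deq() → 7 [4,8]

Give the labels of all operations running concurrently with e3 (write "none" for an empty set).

e3 runs from 4 to 8; window-overlapping ops are concurrent
e1 [1,2]: before
e2 [3,7]: concurrent
e4 [5,6]: concurrent

e2, e4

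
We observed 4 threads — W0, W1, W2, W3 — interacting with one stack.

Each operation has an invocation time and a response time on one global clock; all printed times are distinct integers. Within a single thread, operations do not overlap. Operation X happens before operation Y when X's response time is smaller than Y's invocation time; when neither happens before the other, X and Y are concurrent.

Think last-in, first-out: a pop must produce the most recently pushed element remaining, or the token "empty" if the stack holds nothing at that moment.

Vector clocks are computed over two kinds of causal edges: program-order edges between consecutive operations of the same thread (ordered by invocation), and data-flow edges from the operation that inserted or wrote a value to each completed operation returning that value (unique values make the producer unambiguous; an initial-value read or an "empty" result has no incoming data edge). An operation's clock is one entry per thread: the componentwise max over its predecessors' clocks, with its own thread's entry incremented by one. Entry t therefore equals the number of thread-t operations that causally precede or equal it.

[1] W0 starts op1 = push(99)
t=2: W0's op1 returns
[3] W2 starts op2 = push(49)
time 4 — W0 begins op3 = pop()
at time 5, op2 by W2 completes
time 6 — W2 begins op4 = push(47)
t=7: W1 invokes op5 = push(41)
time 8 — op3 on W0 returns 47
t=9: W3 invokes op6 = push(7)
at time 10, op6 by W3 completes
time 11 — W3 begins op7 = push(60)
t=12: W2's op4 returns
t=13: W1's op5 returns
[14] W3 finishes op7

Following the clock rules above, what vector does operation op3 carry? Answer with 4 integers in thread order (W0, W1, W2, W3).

no predecessors for op6 (invoked 9): W3 increments from zero → (0, 0, 0, 1)
no predecessors for op2 (invoked 3): W2 increments from zero → (0, 0, 1, 0)
no predecessors for op5 (invoked 7): W1 increments from zero → (0, 1, 0, 0)
no predecessors for op1 (invoked 1): W0 increments from zero → (1, 0, 0, 0)
merge at op7 (invoked 11): VC(op6)=(0, 0, 0, 1), own-thread bump on W3 → (0, 0, 0, 2)
merge at op4 (invoked 6): VC(op2)=(0, 0, 1, 0), own-thread bump on W2 → (0, 0, 2, 0)
merge at op3 (invoked 4): VC(op1)=(1, 0, 0, 0), VC(op4)=(0, 0, 2, 0), own-thread bump on W0 → (2, 0, 2, 0)
target: VC(op3) = (2, 0, 2, 0)

(2, 0, 2, 0)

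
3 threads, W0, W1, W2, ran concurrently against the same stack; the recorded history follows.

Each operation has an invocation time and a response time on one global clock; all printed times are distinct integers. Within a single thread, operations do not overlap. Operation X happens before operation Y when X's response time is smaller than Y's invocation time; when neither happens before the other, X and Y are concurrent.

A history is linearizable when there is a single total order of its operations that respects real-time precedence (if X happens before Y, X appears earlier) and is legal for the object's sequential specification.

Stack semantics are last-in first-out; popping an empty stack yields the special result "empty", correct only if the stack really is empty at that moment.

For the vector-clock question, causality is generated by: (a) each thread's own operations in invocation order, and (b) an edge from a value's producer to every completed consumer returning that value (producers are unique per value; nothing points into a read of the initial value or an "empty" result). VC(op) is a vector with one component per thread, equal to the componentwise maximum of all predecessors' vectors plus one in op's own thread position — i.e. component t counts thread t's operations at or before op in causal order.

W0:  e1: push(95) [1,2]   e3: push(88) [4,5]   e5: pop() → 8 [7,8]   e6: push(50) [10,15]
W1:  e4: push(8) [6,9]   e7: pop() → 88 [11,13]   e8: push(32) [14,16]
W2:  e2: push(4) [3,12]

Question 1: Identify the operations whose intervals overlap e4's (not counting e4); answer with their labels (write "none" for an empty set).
Answer: e2, e5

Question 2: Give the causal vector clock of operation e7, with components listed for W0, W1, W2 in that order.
Answer: (2, 2, 0)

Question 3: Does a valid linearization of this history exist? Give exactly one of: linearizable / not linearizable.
one valid linearization: e1, e2, e3, e4, e5, e7, e6, e8
1. e1 push(95), leaving stack <95>
2. e2 push(4), leaving stack <95,4>
3. e3 push(88), leaving stack <95,4,88>
4. e4 push(8), leaving stack <95,4,88,8>
5. e5 pop() → 8, leaving stack <95,4,88>
6. e7 pop() → 88, leaving stack <95,4>
7. e6 push(50), leaving stack <95,4,50>
8. e8 push(32), leaving stack <95,4,50,32>

linearizable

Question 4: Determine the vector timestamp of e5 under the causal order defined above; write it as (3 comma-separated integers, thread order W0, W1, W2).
Answer: (3, 1, 0)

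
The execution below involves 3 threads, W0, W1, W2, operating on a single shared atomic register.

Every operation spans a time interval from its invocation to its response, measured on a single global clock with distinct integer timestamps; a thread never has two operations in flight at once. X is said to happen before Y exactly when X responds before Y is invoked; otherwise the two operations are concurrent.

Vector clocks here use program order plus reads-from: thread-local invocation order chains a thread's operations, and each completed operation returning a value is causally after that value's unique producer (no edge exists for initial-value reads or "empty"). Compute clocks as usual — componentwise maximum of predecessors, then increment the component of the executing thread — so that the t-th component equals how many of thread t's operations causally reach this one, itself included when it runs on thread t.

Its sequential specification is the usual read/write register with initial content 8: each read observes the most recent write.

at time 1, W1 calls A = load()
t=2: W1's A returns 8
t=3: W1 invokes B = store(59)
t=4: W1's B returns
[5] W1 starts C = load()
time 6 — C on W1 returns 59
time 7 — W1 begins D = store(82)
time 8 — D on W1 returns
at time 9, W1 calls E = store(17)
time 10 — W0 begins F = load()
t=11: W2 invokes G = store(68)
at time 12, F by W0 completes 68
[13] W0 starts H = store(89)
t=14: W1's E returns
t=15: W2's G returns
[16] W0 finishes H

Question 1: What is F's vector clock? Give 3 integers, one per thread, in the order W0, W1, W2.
Answer: (1, 0, 1)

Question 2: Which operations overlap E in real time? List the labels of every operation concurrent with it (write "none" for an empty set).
Answer: F, G, H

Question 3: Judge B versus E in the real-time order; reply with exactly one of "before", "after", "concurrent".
Answer: before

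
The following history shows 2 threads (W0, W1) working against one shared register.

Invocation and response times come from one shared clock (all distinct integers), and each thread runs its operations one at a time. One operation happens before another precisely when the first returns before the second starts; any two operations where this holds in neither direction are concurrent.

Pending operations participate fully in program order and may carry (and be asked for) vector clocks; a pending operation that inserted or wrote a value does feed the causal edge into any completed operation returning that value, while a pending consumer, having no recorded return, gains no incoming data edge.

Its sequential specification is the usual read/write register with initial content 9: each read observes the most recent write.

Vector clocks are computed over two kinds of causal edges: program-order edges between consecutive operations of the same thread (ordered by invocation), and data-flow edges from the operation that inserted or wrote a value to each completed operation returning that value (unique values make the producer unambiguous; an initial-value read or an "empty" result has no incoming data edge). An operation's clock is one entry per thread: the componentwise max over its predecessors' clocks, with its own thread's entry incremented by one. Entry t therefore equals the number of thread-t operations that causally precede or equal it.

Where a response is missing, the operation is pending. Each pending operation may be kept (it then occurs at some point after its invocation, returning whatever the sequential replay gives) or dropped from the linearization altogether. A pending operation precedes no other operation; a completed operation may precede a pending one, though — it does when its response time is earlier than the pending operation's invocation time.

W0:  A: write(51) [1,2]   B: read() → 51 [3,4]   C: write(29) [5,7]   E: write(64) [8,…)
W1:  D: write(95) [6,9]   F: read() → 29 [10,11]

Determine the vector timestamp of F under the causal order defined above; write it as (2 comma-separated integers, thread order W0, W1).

invoked at 6, D has no predecessors; its own W1 bump gives (0, 1)
invoked at 1, A has no predecessors; its own W0 bump gives (1, 0)
B, invoked 3, takes VC(A)=(1, 0) under max, adds 1 for W0 → (2, 0)
C, invoked 5, takes VC(B)=(2, 0) under max, adds 1 for W0 → (3, 0)
E, invoked 8, takes VC(C)=(3, 0) under max, adds 1 for W0 → (4, 0)
F, invoked 10, takes VC(C)=(3, 0), VC(D)=(0, 1) under max, adds 1 for W1 → (3, 2)
target: VC(F) = (3, 2)

(3, 2)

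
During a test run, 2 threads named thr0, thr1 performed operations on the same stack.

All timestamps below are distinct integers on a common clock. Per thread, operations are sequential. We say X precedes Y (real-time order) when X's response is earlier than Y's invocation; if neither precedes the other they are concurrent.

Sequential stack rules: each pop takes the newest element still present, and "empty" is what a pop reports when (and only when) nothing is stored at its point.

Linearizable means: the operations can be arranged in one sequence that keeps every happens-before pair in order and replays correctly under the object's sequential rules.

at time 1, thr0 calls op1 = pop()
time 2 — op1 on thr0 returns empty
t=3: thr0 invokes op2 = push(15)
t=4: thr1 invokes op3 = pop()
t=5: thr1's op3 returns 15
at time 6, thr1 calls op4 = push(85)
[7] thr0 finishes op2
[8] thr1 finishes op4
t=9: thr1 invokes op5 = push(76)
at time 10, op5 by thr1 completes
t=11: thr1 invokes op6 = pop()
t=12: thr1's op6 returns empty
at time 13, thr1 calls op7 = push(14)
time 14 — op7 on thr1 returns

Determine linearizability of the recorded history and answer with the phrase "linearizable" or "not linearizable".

not linearizable

events 1..11 are fine; event 12 — the response of op6 at time 12 — makes the prefix non-linearizable
checked exhaustively: 3 real-time-consistent orders of 6 completed operations, zero legal stack replays
sample order op1, op2, op3, op4, op5, op6 stalls at step 6 — op6 pop() → empty has no legal effect
sample order op1, op3, op2, op4, op5, op6 stalls at step 2 — op3 pop() → 15 has no legal effect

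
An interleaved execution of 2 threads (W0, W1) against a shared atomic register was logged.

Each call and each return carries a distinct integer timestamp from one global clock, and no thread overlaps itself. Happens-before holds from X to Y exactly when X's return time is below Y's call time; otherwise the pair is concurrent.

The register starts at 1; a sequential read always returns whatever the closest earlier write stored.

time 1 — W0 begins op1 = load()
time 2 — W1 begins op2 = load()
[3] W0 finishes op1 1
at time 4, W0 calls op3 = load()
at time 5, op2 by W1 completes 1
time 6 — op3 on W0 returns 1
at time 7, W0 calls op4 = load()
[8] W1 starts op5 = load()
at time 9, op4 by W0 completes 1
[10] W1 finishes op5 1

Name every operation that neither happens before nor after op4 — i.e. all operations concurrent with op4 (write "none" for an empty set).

op4 spans [7,9]: anything still running between times 7 and 9 counts as concurrent
op1 [1,3]: before
op2 [2,5]: before
op3 [4,6]: before
op5 [8,10]: concurrent

op5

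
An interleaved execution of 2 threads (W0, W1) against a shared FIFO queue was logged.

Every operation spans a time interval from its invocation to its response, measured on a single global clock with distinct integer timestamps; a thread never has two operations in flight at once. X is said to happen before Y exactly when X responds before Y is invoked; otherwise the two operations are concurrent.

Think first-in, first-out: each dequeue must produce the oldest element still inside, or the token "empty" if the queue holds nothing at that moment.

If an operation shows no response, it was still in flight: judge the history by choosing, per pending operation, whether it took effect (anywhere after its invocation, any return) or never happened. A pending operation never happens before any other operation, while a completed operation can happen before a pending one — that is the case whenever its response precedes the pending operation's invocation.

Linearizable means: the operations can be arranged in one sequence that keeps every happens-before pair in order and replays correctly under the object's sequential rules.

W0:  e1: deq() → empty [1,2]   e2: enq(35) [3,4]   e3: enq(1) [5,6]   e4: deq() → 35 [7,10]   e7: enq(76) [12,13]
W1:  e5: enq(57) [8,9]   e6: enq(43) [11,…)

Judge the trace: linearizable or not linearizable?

linearizable

a witness: e1, e2, e3, e4, e5, e6, e7
after step 1 (e1 deq() → empty): queue <>
after step 2 (e2 enq(35)): queue <35>
after step 3 (e3 enq(1)): queue <35,1>
after step 4 (e4 deq() → 35): queue <1>
after step 5 (e5 enq(57)): queue <1,57>
after step 6 (e6 enq(43) (pending, included)): queue <1,57,43>
after step 7 (e7 enq(76)): queue <1,57,43,76>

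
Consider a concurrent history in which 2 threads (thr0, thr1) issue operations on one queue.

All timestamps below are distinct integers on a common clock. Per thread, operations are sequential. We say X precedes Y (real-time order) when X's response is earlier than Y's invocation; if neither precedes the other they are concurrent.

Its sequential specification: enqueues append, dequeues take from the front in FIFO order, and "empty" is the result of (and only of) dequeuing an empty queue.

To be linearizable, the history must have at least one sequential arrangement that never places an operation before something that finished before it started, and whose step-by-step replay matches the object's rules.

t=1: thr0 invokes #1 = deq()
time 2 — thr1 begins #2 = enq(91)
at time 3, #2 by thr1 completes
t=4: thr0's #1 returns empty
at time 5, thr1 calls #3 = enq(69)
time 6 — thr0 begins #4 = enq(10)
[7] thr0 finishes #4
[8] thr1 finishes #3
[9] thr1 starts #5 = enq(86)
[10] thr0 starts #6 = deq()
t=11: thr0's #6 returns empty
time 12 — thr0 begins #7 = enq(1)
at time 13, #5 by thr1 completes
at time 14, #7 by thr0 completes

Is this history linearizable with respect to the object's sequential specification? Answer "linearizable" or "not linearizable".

cut after 10 events: linearizable; cut after 11 events (#6 responds, time 11): not linearizable
all 4 real-time-respecting orders fail — 5 completed queue operations, no legal replay
completion choices over the 1 pending operation (#5) were checked; none helps
e.g. #1, #2, #3, #4, #6 (pending dropped): illegal at step 5, since #6 deq() → empty cannot apply there
e.g. #1, #2, #4, #3, #6 (pending dropped): illegal at step 5, since #6 deq() → empty cannot apply there

not linearizable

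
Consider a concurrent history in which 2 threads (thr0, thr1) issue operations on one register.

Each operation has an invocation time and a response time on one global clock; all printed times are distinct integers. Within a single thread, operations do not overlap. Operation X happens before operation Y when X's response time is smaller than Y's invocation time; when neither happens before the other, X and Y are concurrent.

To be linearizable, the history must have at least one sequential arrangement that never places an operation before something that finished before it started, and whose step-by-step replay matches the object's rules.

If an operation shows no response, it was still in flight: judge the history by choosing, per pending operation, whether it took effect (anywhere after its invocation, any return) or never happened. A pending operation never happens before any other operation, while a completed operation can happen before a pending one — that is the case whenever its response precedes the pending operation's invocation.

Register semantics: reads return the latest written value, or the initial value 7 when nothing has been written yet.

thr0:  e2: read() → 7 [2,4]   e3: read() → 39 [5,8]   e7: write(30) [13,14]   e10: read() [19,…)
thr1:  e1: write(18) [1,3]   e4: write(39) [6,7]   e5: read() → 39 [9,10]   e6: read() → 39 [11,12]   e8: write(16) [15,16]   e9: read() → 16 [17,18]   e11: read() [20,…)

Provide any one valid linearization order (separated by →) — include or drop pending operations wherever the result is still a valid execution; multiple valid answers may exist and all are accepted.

e2 → e1 → e4 → e3 → e5 → e6 → e7 → e8 → e9

1. e2 read() → 7, leaving value 7
2. e1 write(18), leaving value 18
3. e4 write(39), leaving value 39
4. e3 read() → 39, leaving value 39
5. e5 read() → 39, leaving value 39
6. e6 read() → 39, leaving value 39
7. e7 write(30), leaving value 30
8. e8 write(16), leaving value 16
9. e9 read() → 16, leaving value 16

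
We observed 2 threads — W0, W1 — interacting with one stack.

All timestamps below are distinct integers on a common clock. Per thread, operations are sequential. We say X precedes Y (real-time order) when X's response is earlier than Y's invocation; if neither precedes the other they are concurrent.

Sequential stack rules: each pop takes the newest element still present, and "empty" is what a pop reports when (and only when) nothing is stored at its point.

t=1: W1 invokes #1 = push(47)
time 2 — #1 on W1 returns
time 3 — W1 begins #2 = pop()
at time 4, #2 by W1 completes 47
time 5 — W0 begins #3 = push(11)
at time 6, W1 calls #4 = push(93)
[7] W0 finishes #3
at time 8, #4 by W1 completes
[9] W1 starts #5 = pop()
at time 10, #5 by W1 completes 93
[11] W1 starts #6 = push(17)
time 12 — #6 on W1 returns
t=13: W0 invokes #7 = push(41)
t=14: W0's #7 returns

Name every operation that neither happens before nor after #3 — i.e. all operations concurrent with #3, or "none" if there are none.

concurrent with #3 ([5,7]): every op whose interval crosses 5..7
#1 [1,2]: before
#2 [3,4]: before
#4 [6,8]: concurrent
#5 [9,10]: after
#6 [11,12]: after
#7 [13,14]: after

#4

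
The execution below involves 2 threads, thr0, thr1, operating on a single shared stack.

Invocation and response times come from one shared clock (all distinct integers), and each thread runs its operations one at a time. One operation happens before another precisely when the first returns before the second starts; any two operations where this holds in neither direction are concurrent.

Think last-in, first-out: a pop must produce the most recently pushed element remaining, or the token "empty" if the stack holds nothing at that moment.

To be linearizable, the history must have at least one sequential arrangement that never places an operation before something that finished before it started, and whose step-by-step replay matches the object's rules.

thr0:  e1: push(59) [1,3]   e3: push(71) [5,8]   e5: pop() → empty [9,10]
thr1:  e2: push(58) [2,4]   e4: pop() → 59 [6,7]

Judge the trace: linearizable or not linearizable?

events 1..9 are fine; event 10 — the response of e5 at time 10 — makes the prefix non-linearizable
the 5 completed operations admit 4 real-time orders; each fails the stack replay
sample order e1, e2, e3, e4, e5 stalls at step 4 — e4 pop() → 59 has no legal effect
sample order e1, e2, e4, e3, e5 stalls at step 3 — e4 pop() → 59 has no legal effect

not linearizable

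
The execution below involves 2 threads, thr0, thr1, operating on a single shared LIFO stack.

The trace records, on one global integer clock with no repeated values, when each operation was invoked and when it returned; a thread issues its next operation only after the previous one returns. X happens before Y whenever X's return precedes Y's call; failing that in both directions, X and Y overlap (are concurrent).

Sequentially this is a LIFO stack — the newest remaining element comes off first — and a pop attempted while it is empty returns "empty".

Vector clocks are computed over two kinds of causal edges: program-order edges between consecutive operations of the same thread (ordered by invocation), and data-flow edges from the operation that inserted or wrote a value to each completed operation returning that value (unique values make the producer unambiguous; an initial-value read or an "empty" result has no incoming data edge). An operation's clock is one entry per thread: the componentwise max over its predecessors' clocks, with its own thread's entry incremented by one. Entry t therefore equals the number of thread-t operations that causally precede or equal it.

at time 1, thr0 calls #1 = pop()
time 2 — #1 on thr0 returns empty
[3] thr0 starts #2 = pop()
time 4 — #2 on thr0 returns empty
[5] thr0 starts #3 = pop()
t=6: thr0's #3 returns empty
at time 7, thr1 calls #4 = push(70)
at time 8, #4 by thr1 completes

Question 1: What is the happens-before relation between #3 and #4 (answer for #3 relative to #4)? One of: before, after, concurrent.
#3 spans [5,6], #4 spans [7,8]
resp(#3)=6 < inv(#4)=7

before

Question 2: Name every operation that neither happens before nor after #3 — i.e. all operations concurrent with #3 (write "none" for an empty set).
#3 runs from 5 to 6; window-overlapping ops are concurrent
#1 [1,2]: before
#2 [3,4]: before
#4 [7,8]: after

none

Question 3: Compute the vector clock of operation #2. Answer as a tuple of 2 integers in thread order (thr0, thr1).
#4 (invocation 7): nothing precedes it; thr1's component alone gives (0, 1)
#1 (invocation 1): nothing precedes it; thr0's component alone gives (1, 0)
invoked at 3, #2 merges VC(#1)=(1, 0) and bumps thr0's slot → (2, 0)
invoked at 5, #3 merges VC(#2)=(2, 0) and bumps thr0's slot → (3, 0)
target: VC(#2) = (2, 0)

(2, 0)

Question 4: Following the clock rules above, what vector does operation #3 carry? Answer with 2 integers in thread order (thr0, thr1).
root op #4, invoked 7: fresh clock plus thr1's own tick → (0, 1)
root op #1, invoked 1: fresh clock plus thr0's own tick → (1, 0)
#2 (invocation 3): componentwise max over VC(#1)=(1, 0), +1 at thr0, giving (2, 0)
#3 (invocation 5): componentwise max over VC(#2)=(2, 0), +1 at thr0, giving (3, 0)
target: VC(#3) = (3, 0)

(3, 0)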